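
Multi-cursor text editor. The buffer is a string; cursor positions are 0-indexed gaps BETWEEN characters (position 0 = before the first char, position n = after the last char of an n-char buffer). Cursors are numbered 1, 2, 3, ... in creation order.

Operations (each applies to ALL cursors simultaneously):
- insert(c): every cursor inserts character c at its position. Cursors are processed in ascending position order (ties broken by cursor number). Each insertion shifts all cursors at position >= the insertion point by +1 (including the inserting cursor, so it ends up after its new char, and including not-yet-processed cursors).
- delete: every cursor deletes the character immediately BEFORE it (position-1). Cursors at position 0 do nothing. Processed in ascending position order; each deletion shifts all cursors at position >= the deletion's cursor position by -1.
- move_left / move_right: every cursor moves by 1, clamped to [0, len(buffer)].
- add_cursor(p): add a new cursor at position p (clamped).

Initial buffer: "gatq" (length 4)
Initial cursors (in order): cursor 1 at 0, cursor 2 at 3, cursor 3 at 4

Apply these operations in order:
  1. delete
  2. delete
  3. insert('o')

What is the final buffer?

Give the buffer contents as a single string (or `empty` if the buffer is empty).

After op 1 (delete): buffer="ga" (len 2), cursors c1@0 c2@2 c3@2, authorship ..
After op 2 (delete): buffer="" (len 0), cursors c1@0 c2@0 c3@0, authorship 
After op 3 (insert('o')): buffer="ooo" (len 3), cursors c1@3 c2@3 c3@3, authorship 123

Answer: ooo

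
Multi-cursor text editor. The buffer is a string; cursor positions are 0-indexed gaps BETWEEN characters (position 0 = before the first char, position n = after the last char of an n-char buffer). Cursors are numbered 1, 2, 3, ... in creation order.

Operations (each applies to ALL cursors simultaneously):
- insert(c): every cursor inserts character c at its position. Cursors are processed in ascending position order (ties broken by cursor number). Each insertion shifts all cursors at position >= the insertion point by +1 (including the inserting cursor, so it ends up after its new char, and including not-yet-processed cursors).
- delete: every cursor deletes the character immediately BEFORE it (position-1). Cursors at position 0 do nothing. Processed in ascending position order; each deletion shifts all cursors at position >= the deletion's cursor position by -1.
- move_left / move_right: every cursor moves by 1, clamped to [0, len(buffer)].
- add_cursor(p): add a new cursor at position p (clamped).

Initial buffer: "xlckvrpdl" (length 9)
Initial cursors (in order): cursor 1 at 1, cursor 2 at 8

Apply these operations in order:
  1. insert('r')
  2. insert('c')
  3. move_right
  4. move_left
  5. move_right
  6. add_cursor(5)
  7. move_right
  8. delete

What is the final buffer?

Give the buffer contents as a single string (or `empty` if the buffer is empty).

Answer: xrclvrpdrc

Derivation:
After op 1 (insert('r')): buffer="xrlckvrpdrl" (len 11), cursors c1@2 c2@10, authorship .1.......2.
After op 2 (insert('c')): buffer="xrclckvrpdrcl" (len 13), cursors c1@3 c2@12, authorship .11.......22.
After op 3 (move_right): buffer="xrclckvrpdrcl" (len 13), cursors c1@4 c2@13, authorship .11.......22.
After op 4 (move_left): buffer="xrclckvrpdrcl" (len 13), cursors c1@3 c2@12, authorship .11.......22.
After op 5 (move_right): buffer="xrclckvrpdrcl" (len 13), cursors c1@4 c2@13, authorship .11.......22.
After op 6 (add_cursor(5)): buffer="xrclckvrpdrcl" (len 13), cursors c1@4 c3@5 c2@13, authorship .11.......22.
After op 7 (move_right): buffer="xrclckvrpdrcl" (len 13), cursors c1@5 c3@6 c2@13, authorship .11.......22.
After op 8 (delete): buffer="xrclvrpdrc" (len 10), cursors c1@4 c3@4 c2@10, authorship .11.....22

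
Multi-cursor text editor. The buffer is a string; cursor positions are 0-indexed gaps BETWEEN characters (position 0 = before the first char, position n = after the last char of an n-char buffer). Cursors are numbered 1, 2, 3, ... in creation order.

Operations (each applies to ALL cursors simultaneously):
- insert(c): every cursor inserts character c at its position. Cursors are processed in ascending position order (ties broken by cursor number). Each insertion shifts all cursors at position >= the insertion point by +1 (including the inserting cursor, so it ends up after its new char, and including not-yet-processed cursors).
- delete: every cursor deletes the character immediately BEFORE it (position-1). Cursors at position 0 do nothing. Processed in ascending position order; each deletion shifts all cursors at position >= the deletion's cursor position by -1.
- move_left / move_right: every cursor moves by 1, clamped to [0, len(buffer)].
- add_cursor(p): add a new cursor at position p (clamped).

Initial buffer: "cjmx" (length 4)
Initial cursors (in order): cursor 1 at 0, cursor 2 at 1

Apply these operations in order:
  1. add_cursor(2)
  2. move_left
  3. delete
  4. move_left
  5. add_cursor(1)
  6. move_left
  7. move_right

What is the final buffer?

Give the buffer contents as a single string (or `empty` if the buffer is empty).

After op 1 (add_cursor(2)): buffer="cjmx" (len 4), cursors c1@0 c2@1 c3@2, authorship ....
After op 2 (move_left): buffer="cjmx" (len 4), cursors c1@0 c2@0 c3@1, authorship ....
After op 3 (delete): buffer="jmx" (len 3), cursors c1@0 c2@0 c3@0, authorship ...
After op 4 (move_left): buffer="jmx" (len 3), cursors c1@0 c2@0 c3@0, authorship ...
After op 5 (add_cursor(1)): buffer="jmx" (len 3), cursors c1@0 c2@0 c3@0 c4@1, authorship ...
After op 6 (move_left): buffer="jmx" (len 3), cursors c1@0 c2@0 c3@0 c4@0, authorship ...
After op 7 (move_right): buffer="jmx" (len 3), cursors c1@1 c2@1 c3@1 c4@1, authorship ...

Answer: jmx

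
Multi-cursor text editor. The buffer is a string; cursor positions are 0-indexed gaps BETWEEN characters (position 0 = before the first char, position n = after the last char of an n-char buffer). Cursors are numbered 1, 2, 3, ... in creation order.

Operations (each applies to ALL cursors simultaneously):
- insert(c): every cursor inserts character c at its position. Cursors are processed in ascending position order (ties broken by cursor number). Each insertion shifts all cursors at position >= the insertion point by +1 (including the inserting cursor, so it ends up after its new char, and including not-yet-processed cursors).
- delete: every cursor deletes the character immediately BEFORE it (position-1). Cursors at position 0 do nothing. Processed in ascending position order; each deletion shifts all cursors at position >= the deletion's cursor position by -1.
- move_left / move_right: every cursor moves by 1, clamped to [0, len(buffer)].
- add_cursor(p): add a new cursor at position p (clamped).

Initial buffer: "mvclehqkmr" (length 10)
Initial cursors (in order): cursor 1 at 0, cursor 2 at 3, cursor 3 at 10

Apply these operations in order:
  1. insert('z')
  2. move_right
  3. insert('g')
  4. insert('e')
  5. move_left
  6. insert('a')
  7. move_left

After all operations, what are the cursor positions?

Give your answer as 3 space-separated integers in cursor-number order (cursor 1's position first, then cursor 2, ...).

After op 1 (insert('z')): buffer="zmvczlehqkmrz" (len 13), cursors c1@1 c2@5 c3@13, authorship 1...2.......3
After op 2 (move_right): buffer="zmvczlehqkmrz" (len 13), cursors c1@2 c2@6 c3@13, authorship 1...2.......3
After op 3 (insert('g')): buffer="zmgvczlgehqkmrzg" (len 16), cursors c1@3 c2@8 c3@16, authorship 1.1..2.2......33
After op 4 (insert('e')): buffer="zmgevczlgeehqkmrzge" (len 19), cursors c1@4 c2@10 c3@19, authorship 1.11..2.22......333
After op 5 (move_left): buffer="zmgevczlgeehqkmrzge" (len 19), cursors c1@3 c2@9 c3@18, authorship 1.11..2.22......333
After op 6 (insert('a')): buffer="zmgaevczlgaeehqkmrzgae" (len 22), cursors c1@4 c2@11 c3@21, authorship 1.111..2.222......3333
After op 7 (move_left): buffer="zmgaevczlgaeehqkmrzgae" (len 22), cursors c1@3 c2@10 c3@20, authorship 1.111..2.222......3333

Answer: 3 10 20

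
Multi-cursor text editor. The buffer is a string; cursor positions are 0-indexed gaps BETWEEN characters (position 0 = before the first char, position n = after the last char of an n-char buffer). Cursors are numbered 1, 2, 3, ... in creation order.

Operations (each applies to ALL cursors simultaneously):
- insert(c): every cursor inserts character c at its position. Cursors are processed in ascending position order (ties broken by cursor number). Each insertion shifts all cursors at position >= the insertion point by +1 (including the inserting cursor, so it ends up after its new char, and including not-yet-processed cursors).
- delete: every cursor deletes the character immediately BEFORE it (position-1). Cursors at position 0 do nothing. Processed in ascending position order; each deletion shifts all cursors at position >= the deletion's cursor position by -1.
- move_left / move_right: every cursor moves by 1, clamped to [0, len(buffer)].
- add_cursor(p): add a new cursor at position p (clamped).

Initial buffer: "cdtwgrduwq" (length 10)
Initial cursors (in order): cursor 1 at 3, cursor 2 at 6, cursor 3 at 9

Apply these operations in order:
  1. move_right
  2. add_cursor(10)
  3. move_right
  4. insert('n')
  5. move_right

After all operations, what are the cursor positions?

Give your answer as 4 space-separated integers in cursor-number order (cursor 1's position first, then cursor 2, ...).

Answer: 7 11 14 14

Derivation:
After op 1 (move_right): buffer="cdtwgrduwq" (len 10), cursors c1@4 c2@7 c3@10, authorship ..........
After op 2 (add_cursor(10)): buffer="cdtwgrduwq" (len 10), cursors c1@4 c2@7 c3@10 c4@10, authorship ..........
After op 3 (move_right): buffer="cdtwgrduwq" (len 10), cursors c1@5 c2@8 c3@10 c4@10, authorship ..........
After op 4 (insert('n')): buffer="cdtwgnrdunwqnn" (len 14), cursors c1@6 c2@10 c3@14 c4@14, authorship .....1...2..34
After op 5 (move_right): buffer="cdtwgnrdunwqnn" (len 14), cursors c1@7 c2@11 c3@14 c4@14, authorship .....1...2..34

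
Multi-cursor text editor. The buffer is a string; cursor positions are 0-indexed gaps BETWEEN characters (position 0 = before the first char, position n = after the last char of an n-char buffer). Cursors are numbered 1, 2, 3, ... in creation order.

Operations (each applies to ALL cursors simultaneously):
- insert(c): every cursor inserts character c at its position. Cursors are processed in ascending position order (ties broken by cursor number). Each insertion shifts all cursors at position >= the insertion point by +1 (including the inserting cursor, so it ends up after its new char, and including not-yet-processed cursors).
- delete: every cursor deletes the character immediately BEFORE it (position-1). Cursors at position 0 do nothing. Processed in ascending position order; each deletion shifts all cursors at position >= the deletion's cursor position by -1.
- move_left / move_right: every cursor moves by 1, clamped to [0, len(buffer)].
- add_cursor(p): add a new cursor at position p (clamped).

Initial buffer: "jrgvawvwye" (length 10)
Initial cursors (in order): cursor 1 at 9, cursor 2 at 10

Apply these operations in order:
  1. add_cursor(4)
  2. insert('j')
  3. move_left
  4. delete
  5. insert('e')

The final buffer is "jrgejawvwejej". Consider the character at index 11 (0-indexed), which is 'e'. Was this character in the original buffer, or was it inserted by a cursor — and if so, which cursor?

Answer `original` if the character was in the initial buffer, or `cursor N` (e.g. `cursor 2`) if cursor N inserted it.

After op 1 (add_cursor(4)): buffer="jrgvawvwye" (len 10), cursors c3@4 c1@9 c2@10, authorship ..........
After op 2 (insert('j')): buffer="jrgvjawvwyjej" (len 13), cursors c3@5 c1@11 c2@13, authorship ....3.....1.2
After op 3 (move_left): buffer="jrgvjawvwyjej" (len 13), cursors c3@4 c1@10 c2@12, authorship ....3.....1.2
After op 4 (delete): buffer="jrgjawvwjj" (len 10), cursors c3@3 c1@8 c2@9, authorship ...3....12
After op 5 (insert('e')): buffer="jrgejawvwejej" (len 13), cursors c3@4 c1@10 c2@12, authorship ...33....1122
Authorship (.=original, N=cursor N): . . . 3 3 . . . . 1 1 2 2
Index 11: author = 2

Answer: cursor 2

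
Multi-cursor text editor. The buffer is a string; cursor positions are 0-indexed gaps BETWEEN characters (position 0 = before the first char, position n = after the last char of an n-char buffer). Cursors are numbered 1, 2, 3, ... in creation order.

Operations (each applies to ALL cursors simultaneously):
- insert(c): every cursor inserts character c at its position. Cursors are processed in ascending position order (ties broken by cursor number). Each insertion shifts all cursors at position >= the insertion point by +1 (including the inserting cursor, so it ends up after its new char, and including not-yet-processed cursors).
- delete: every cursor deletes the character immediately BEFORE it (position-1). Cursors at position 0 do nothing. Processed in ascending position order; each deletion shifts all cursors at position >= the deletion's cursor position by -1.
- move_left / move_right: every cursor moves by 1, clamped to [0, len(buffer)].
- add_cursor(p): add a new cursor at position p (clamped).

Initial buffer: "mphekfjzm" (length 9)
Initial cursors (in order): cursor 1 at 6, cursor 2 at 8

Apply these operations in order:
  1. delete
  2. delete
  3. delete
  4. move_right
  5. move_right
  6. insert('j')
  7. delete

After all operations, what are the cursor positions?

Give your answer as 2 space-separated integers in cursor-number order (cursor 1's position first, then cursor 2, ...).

Answer: 3 3

Derivation:
After op 1 (delete): buffer="mphekjm" (len 7), cursors c1@5 c2@6, authorship .......
After op 2 (delete): buffer="mphem" (len 5), cursors c1@4 c2@4, authorship .....
After op 3 (delete): buffer="mpm" (len 3), cursors c1@2 c2@2, authorship ...
After op 4 (move_right): buffer="mpm" (len 3), cursors c1@3 c2@3, authorship ...
After op 5 (move_right): buffer="mpm" (len 3), cursors c1@3 c2@3, authorship ...
After op 6 (insert('j')): buffer="mpmjj" (len 5), cursors c1@5 c2@5, authorship ...12
After op 7 (delete): buffer="mpm" (len 3), cursors c1@3 c2@3, authorship ...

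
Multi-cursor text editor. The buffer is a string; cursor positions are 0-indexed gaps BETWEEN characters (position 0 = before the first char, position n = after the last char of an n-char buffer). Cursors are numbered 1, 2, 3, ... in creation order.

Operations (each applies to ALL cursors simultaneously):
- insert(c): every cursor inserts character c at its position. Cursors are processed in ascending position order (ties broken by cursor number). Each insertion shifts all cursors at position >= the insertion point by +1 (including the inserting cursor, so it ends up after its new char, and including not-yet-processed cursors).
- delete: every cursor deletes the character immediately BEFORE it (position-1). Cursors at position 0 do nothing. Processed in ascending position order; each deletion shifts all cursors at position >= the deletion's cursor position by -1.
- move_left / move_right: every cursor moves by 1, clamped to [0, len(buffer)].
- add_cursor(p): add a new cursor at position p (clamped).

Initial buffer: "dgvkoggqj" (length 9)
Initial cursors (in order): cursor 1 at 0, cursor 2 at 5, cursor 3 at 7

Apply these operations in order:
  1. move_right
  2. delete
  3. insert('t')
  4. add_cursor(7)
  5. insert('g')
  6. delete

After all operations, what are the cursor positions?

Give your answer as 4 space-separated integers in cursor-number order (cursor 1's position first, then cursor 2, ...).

Answer: 1 6 8 7

Derivation:
After op 1 (move_right): buffer="dgvkoggqj" (len 9), cursors c1@1 c2@6 c3@8, authorship .........
After op 2 (delete): buffer="gvkogj" (len 6), cursors c1@0 c2@4 c3@5, authorship ......
After op 3 (insert('t')): buffer="tgvkotgtj" (len 9), cursors c1@1 c2@6 c3@8, authorship 1....2.3.
After op 4 (add_cursor(7)): buffer="tgvkotgtj" (len 9), cursors c1@1 c2@6 c4@7 c3@8, authorship 1....2.3.
After op 5 (insert('g')): buffer="tggvkotgggtgj" (len 13), cursors c1@2 c2@8 c4@10 c3@12, authorship 11....22.433.
After op 6 (delete): buffer="tgvkotgtj" (len 9), cursors c1@1 c2@6 c4@7 c3@8, authorship 1....2.3.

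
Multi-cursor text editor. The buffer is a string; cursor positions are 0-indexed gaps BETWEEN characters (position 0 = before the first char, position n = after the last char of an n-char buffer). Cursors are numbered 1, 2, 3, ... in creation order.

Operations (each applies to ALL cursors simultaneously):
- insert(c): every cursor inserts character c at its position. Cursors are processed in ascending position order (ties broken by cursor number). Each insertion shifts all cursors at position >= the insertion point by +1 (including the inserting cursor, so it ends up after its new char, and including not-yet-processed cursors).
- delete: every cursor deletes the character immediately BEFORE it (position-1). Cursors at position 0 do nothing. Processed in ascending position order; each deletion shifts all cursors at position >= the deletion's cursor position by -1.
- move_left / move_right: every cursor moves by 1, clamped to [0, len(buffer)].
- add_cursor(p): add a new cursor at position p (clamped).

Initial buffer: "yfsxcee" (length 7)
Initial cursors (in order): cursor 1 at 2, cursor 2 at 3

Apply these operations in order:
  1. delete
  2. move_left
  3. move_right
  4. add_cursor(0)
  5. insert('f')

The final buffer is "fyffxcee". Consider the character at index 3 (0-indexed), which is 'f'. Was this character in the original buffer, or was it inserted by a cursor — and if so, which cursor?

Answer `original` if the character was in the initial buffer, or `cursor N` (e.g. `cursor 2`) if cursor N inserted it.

Answer: cursor 2

Derivation:
After op 1 (delete): buffer="yxcee" (len 5), cursors c1@1 c2@1, authorship .....
After op 2 (move_left): buffer="yxcee" (len 5), cursors c1@0 c2@0, authorship .....
After op 3 (move_right): buffer="yxcee" (len 5), cursors c1@1 c2@1, authorship .....
After op 4 (add_cursor(0)): buffer="yxcee" (len 5), cursors c3@0 c1@1 c2@1, authorship .....
After op 5 (insert('f')): buffer="fyffxcee" (len 8), cursors c3@1 c1@4 c2@4, authorship 3.12....
Authorship (.=original, N=cursor N): 3 . 1 2 . . . .
Index 3: author = 2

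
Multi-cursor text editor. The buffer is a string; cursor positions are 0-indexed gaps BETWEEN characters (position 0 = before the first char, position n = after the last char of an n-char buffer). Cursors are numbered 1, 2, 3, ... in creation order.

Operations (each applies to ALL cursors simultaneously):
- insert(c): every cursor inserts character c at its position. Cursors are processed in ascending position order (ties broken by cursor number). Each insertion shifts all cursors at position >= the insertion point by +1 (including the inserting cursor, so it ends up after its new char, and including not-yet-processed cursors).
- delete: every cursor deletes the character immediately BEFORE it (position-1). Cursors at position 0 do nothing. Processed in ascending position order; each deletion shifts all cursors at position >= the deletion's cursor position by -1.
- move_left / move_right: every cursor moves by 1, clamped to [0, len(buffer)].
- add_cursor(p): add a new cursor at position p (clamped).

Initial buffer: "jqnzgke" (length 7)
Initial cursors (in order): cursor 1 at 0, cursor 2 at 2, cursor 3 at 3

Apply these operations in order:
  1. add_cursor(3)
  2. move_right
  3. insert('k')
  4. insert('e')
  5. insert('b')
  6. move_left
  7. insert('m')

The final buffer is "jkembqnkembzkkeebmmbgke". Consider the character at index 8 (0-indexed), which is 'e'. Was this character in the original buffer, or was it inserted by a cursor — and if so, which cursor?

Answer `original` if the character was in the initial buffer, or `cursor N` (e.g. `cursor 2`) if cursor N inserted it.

After op 1 (add_cursor(3)): buffer="jqnzgke" (len 7), cursors c1@0 c2@2 c3@3 c4@3, authorship .......
After op 2 (move_right): buffer="jqnzgke" (len 7), cursors c1@1 c2@3 c3@4 c4@4, authorship .......
After op 3 (insert('k')): buffer="jkqnkzkkgke" (len 11), cursors c1@2 c2@5 c3@8 c4@8, authorship .1..2.34...
After op 4 (insert('e')): buffer="jkeqnkezkkeegke" (len 15), cursors c1@3 c2@7 c3@12 c4@12, authorship .11..22.3434...
After op 5 (insert('b')): buffer="jkebqnkebzkkeebbgke" (len 19), cursors c1@4 c2@9 c3@16 c4@16, authorship .111..222.343434...
After op 6 (move_left): buffer="jkebqnkebzkkeebbgke" (len 19), cursors c1@3 c2@8 c3@15 c4@15, authorship .111..222.343434...
After op 7 (insert('m')): buffer="jkembqnkembzkkeebmmbgke" (len 23), cursors c1@4 c2@10 c3@19 c4@19, authorship .1111..2222.34343344...
Authorship (.=original, N=cursor N): . 1 1 1 1 . . 2 2 2 2 . 3 4 3 4 3 3 4 4 . . .
Index 8: author = 2

Answer: cursor 2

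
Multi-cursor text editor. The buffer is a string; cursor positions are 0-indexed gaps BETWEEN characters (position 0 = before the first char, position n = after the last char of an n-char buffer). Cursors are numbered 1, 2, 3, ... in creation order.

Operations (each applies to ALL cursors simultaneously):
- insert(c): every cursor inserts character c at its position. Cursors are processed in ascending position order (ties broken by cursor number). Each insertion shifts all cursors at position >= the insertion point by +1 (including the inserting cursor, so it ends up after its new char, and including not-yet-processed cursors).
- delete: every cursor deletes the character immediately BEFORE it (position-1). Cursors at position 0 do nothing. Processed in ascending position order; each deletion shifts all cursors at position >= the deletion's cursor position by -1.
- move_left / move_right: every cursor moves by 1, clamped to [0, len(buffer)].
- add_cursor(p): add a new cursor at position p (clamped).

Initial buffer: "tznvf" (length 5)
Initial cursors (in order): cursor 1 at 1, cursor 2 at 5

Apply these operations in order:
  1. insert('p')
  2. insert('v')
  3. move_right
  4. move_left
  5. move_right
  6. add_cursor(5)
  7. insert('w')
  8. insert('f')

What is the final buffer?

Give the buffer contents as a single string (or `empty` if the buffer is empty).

Answer: tpvzwfnwfvfpvwf

Derivation:
After op 1 (insert('p')): buffer="tpznvfp" (len 7), cursors c1@2 c2@7, authorship .1....2
After op 2 (insert('v')): buffer="tpvznvfpv" (len 9), cursors c1@3 c2@9, authorship .11....22
After op 3 (move_right): buffer="tpvznvfpv" (len 9), cursors c1@4 c2@9, authorship .11....22
After op 4 (move_left): buffer="tpvznvfpv" (len 9), cursors c1@3 c2@8, authorship .11....22
After op 5 (move_right): buffer="tpvznvfpv" (len 9), cursors c1@4 c2@9, authorship .11....22
After op 6 (add_cursor(5)): buffer="tpvznvfpv" (len 9), cursors c1@4 c3@5 c2@9, authorship .11....22
After op 7 (insert('w')): buffer="tpvzwnwvfpvw" (len 12), cursors c1@5 c3@7 c2@12, authorship .11.1.3..222
After op 8 (insert('f')): buffer="tpvzwfnwfvfpvwf" (len 15), cursors c1@6 c3@9 c2@15, authorship .11.11.33..2222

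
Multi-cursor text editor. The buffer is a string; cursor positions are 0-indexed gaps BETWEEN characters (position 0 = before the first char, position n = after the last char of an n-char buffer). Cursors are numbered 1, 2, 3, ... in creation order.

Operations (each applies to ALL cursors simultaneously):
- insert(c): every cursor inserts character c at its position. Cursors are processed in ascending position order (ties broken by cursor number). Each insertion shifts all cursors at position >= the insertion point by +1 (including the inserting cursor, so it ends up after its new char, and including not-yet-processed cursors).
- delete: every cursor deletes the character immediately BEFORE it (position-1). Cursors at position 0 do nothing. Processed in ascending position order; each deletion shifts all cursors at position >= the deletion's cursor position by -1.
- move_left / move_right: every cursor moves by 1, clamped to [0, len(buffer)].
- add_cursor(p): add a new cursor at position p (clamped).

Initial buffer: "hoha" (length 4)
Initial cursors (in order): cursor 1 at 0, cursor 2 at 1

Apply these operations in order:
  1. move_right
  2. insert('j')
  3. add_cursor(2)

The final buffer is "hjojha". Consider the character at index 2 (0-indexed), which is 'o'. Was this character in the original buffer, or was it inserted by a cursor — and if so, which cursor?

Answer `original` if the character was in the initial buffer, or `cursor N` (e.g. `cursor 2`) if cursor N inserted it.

After op 1 (move_right): buffer="hoha" (len 4), cursors c1@1 c2@2, authorship ....
After op 2 (insert('j')): buffer="hjojha" (len 6), cursors c1@2 c2@4, authorship .1.2..
After op 3 (add_cursor(2)): buffer="hjojha" (len 6), cursors c1@2 c3@2 c2@4, authorship .1.2..
Authorship (.=original, N=cursor N): . 1 . 2 . .
Index 2: author = original

Answer: original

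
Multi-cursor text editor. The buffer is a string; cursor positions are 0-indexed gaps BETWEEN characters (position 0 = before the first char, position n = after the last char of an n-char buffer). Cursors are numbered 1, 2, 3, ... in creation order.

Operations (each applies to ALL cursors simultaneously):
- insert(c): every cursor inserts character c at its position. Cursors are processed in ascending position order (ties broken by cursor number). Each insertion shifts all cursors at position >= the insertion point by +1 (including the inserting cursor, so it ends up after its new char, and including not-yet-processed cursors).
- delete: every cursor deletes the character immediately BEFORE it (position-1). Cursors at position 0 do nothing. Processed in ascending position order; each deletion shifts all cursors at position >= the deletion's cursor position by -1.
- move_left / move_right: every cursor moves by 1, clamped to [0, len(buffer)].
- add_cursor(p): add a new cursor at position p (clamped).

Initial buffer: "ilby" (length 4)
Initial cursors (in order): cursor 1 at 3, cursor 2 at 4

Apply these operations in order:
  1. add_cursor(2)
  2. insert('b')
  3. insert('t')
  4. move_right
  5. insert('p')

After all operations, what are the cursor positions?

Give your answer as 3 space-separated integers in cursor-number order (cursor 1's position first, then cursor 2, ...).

After op 1 (add_cursor(2)): buffer="ilby" (len 4), cursors c3@2 c1@3 c2@4, authorship ....
After op 2 (insert('b')): buffer="ilbbbyb" (len 7), cursors c3@3 c1@5 c2@7, authorship ..3.1.2
After op 3 (insert('t')): buffer="ilbtbbtybt" (len 10), cursors c3@4 c1@7 c2@10, authorship ..33.11.22
After op 4 (move_right): buffer="ilbtbbtybt" (len 10), cursors c3@5 c1@8 c2@10, authorship ..33.11.22
After op 5 (insert('p')): buffer="ilbtbpbtypbtp" (len 13), cursors c3@6 c1@10 c2@13, authorship ..33.311.1222

Answer: 10 13 6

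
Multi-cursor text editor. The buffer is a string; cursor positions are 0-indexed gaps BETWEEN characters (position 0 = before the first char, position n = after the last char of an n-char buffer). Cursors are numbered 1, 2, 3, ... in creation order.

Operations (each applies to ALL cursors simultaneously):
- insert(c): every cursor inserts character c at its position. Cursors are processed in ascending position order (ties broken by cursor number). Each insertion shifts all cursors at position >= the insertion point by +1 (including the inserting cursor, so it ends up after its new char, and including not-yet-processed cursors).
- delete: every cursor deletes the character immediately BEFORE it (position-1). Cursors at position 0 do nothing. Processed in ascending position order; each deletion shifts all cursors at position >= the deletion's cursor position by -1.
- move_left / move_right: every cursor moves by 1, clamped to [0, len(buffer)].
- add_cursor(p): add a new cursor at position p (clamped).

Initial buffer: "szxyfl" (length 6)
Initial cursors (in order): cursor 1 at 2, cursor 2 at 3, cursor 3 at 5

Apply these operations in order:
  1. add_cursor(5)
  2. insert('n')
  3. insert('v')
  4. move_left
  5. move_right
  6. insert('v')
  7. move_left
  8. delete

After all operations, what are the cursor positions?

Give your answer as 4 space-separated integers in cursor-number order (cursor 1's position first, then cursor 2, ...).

Answer: 3 6 12 12

Derivation:
After op 1 (add_cursor(5)): buffer="szxyfl" (len 6), cursors c1@2 c2@3 c3@5 c4@5, authorship ......
After op 2 (insert('n')): buffer="sznxnyfnnl" (len 10), cursors c1@3 c2@5 c3@9 c4@9, authorship ..1.2..34.
After op 3 (insert('v')): buffer="sznvxnvyfnnvvl" (len 14), cursors c1@4 c2@7 c3@13 c4@13, authorship ..11.22..3434.
After op 4 (move_left): buffer="sznvxnvyfnnvvl" (len 14), cursors c1@3 c2@6 c3@12 c4@12, authorship ..11.22..3434.
After op 5 (move_right): buffer="sznvxnvyfnnvvl" (len 14), cursors c1@4 c2@7 c3@13 c4@13, authorship ..11.22..3434.
After op 6 (insert('v')): buffer="sznvvxnvvyfnnvvvvl" (len 18), cursors c1@5 c2@9 c3@17 c4@17, authorship ..111.222..343434.
After op 7 (move_left): buffer="sznvvxnvvyfnnvvvvl" (len 18), cursors c1@4 c2@8 c3@16 c4@16, authorship ..111.222..343434.
After op 8 (delete): buffer="sznvxnvyfnnvvl" (len 14), cursors c1@3 c2@6 c3@12 c4@12, authorship ..11.22..3434.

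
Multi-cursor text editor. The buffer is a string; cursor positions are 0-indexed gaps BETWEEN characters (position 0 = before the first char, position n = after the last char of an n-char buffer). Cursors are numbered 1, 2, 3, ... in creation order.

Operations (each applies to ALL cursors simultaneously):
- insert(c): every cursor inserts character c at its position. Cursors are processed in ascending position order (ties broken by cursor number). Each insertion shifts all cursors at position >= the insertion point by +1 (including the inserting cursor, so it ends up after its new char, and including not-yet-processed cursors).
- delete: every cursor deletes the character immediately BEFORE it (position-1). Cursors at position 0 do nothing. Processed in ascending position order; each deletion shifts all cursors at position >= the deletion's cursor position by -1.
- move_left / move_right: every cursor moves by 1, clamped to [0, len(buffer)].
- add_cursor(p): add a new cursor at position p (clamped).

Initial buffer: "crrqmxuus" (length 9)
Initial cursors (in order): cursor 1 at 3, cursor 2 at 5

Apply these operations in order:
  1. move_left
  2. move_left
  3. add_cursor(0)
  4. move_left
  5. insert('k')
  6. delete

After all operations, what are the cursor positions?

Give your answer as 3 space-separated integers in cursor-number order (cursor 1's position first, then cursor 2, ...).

After op 1 (move_left): buffer="crrqmxuus" (len 9), cursors c1@2 c2@4, authorship .........
After op 2 (move_left): buffer="crrqmxuus" (len 9), cursors c1@1 c2@3, authorship .........
After op 3 (add_cursor(0)): buffer="crrqmxuus" (len 9), cursors c3@0 c1@1 c2@3, authorship .........
After op 4 (move_left): buffer="crrqmxuus" (len 9), cursors c1@0 c3@0 c2@2, authorship .........
After op 5 (insert('k')): buffer="kkcrkrqmxuus" (len 12), cursors c1@2 c3@2 c2@5, authorship 13..2.......
After op 6 (delete): buffer="crrqmxuus" (len 9), cursors c1@0 c3@0 c2@2, authorship .........

Answer: 0 2 0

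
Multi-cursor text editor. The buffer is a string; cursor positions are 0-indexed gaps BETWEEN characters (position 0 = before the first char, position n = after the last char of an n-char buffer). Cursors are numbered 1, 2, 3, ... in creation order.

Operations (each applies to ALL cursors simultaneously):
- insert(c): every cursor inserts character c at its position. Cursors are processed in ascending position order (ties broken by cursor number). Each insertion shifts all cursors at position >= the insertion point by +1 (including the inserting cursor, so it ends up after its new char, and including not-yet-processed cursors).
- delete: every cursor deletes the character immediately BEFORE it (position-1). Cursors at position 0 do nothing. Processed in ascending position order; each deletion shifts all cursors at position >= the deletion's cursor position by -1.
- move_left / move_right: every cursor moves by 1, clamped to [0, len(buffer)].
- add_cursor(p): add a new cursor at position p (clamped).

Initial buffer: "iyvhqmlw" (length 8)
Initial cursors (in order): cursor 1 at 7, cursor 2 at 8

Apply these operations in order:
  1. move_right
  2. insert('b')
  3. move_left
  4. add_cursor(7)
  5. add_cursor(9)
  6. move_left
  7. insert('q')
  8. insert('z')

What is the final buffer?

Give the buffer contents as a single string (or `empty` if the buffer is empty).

Answer: iyvhqmqzlwqqqzzzbb

Derivation:
After op 1 (move_right): buffer="iyvhqmlw" (len 8), cursors c1@8 c2@8, authorship ........
After op 2 (insert('b')): buffer="iyvhqmlwbb" (len 10), cursors c1@10 c2@10, authorship ........12
After op 3 (move_left): buffer="iyvhqmlwbb" (len 10), cursors c1@9 c2@9, authorship ........12
After op 4 (add_cursor(7)): buffer="iyvhqmlwbb" (len 10), cursors c3@7 c1@9 c2@9, authorship ........12
After op 5 (add_cursor(9)): buffer="iyvhqmlwbb" (len 10), cursors c3@7 c1@9 c2@9 c4@9, authorship ........12
After op 6 (move_left): buffer="iyvhqmlwbb" (len 10), cursors c3@6 c1@8 c2@8 c4@8, authorship ........12
After op 7 (insert('q')): buffer="iyvhqmqlwqqqbb" (len 14), cursors c3@7 c1@12 c2@12 c4@12, authorship ......3..12412
After op 8 (insert('z')): buffer="iyvhqmqzlwqqqzzzbb" (len 18), cursors c3@8 c1@16 c2@16 c4@16, authorship ......33..12412412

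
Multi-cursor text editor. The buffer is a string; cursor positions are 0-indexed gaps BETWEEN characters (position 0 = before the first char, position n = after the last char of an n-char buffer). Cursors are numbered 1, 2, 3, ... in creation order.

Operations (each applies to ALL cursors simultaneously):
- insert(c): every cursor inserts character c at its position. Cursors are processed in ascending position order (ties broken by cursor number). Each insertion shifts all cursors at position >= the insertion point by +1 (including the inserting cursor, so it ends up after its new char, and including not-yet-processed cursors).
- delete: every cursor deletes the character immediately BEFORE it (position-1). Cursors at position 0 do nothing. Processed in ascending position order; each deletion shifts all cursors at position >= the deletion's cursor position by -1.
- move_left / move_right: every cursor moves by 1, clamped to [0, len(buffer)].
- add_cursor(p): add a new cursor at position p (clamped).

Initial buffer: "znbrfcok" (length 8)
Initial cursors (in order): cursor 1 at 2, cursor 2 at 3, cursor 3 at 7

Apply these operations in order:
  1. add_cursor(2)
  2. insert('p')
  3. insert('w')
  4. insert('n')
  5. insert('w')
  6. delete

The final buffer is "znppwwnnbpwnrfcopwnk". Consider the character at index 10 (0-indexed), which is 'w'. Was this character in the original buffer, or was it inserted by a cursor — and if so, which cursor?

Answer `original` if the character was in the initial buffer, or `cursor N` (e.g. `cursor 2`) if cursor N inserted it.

Answer: cursor 2

Derivation:
After op 1 (add_cursor(2)): buffer="znbrfcok" (len 8), cursors c1@2 c4@2 c2@3 c3@7, authorship ........
After op 2 (insert('p')): buffer="znppbprfcopk" (len 12), cursors c1@4 c4@4 c2@6 c3@11, authorship ..14.2....3.
After op 3 (insert('w')): buffer="znppwwbpwrfcopwk" (len 16), cursors c1@6 c4@6 c2@9 c3@15, authorship ..1414.22....33.
After op 4 (insert('n')): buffer="znppwwnnbpwnrfcopwnk" (len 20), cursors c1@8 c4@8 c2@12 c3@19, authorship ..141414.222....333.
After op 5 (insert('w')): buffer="znppwwnnwwbpwnwrfcopwnwk" (len 24), cursors c1@10 c4@10 c2@15 c3@23, authorship ..14141414.2222....3333.
After op 6 (delete): buffer="znppwwnnbpwnrfcopwnk" (len 20), cursors c1@8 c4@8 c2@12 c3@19, authorship ..141414.222....333.
Authorship (.=original, N=cursor N): . . 1 4 1 4 1 4 . 2 2 2 . . . . 3 3 3 .
Index 10: author = 2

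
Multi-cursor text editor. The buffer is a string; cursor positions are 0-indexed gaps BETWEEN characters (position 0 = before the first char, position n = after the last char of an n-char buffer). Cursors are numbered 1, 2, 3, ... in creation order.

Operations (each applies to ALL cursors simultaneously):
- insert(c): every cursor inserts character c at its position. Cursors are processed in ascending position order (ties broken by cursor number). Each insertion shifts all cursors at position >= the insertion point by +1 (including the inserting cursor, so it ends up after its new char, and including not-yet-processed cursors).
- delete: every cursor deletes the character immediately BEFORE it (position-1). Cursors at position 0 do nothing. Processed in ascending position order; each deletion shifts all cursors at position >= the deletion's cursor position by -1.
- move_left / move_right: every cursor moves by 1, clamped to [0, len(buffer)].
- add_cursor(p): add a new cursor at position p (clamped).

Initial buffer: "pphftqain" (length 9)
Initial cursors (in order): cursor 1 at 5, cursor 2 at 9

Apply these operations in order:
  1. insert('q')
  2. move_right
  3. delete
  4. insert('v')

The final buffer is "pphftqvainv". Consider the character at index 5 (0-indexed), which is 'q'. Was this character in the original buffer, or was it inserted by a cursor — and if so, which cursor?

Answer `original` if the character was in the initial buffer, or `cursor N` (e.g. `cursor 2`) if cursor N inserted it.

After op 1 (insert('q')): buffer="pphftqqainq" (len 11), cursors c1@6 c2@11, authorship .....1....2
After op 2 (move_right): buffer="pphftqqainq" (len 11), cursors c1@7 c2@11, authorship .....1....2
After op 3 (delete): buffer="pphftqain" (len 9), cursors c1@6 c2@9, authorship .....1...
After op 4 (insert('v')): buffer="pphftqvainv" (len 11), cursors c1@7 c2@11, authorship .....11...2
Authorship (.=original, N=cursor N): . . . . . 1 1 . . . 2
Index 5: author = 1

Answer: cursor 1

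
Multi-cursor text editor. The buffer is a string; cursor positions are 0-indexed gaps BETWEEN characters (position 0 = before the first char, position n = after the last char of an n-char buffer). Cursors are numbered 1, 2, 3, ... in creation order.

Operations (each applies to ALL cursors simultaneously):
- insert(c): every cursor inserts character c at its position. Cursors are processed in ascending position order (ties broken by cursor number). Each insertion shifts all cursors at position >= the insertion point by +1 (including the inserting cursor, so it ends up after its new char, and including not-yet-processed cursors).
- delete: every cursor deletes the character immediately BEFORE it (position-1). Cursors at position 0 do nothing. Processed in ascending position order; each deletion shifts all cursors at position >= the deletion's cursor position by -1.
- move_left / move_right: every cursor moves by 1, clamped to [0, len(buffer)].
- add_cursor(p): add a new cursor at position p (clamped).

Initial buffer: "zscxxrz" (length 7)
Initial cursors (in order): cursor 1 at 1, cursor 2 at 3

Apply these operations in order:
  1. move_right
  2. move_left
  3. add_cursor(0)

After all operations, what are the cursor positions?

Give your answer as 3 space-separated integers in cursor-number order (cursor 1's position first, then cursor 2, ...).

After op 1 (move_right): buffer="zscxxrz" (len 7), cursors c1@2 c2@4, authorship .......
After op 2 (move_left): buffer="zscxxrz" (len 7), cursors c1@1 c2@3, authorship .......
After op 3 (add_cursor(0)): buffer="zscxxrz" (len 7), cursors c3@0 c1@1 c2@3, authorship .......

Answer: 1 3 0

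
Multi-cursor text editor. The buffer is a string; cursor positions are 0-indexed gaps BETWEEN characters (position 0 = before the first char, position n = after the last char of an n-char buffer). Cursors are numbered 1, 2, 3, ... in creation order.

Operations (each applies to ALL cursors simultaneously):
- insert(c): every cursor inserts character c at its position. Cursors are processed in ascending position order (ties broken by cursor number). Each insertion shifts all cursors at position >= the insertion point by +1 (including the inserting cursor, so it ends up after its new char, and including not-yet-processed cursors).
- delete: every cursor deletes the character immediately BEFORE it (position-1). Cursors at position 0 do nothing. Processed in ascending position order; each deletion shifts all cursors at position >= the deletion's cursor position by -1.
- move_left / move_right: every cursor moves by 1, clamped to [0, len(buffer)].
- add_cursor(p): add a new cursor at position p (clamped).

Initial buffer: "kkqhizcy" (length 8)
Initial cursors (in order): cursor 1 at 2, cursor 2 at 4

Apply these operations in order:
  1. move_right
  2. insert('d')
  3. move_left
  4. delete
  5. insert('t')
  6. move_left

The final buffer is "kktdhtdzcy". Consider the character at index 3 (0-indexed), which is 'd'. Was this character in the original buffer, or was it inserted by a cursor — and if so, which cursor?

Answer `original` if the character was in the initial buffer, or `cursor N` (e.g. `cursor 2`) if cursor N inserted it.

Answer: cursor 1

Derivation:
After op 1 (move_right): buffer="kkqhizcy" (len 8), cursors c1@3 c2@5, authorship ........
After op 2 (insert('d')): buffer="kkqdhidzcy" (len 10), cursors c1@4 c2@7, authorship ...1..2...
After op 3 (move_left): buffer="kkqdhidzcy" (len 10), cursors c1@3 c2@6, authorship ...1..2...
After op 4 (delete): buffer="kkdhdzcy" (len 8), cursors c1@2 c2@4, authorship ..1.2...
After op 5 (insert('t')): buffer="kktdhtdzcy" (len 10), cursors c1@3 c2@6, authorship ..11.22...
After op 6 (move_left): buffer="kktdhtdzcy" (len 10), cursors c1@2 c2@5, authorship ..11.22...
Authorship (.=original, N=cursor N): . . 1 1 . 2 2 . . .
Index 3: author = 1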